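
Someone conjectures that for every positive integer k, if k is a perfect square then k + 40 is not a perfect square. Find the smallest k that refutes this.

k = 1: 1 + 40 = 41, not a perfect square.
k = 4: 4 + 40 = 44, not a perfect square.
k = 9: 9 = 3² and 9 + 40 = 49 = 7².
Hence k = 9 is a counterexample.

k = 9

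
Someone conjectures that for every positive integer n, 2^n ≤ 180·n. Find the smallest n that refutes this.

Check each positive integer n in order until 2^n > 180·n.
The first 10 eligible values, up to n = 10, all satisfy the conclusion.
n = 11: 2^n = 2048 and 180·n = 1980, so 2048 > 1980.
So n = 11 is the smallest counterexample.

n = 11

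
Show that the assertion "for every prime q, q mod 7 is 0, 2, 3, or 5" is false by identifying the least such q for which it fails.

q = 11

A counterexample is any prime q such that the claim fails; we check each in order.
For q = 2, 3, 5, 7 the conclusion holds.
q = 11: 11 mod 7 = 4 — not in {0, 2, 3, 5}.
Thus q = 11 disproves the claim, and no smaller q works.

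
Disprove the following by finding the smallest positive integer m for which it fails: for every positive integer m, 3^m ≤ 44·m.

For m = 1, 2, 3, 4 the conclusion holds.
m = 5: 3^m = 243 and 44·m = 220, so 243 > 220.

m = 5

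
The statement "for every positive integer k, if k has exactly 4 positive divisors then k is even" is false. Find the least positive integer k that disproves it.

k = 15

Check each positive integer k in order until k has exactly 4 positive divisors but k is odd.
The first 4 eligible values, up to k = 14, all satisfy the conclusion.
k = 15: divisors of 15: 1, 3, 5, 15; 15 is odd.
Hence k = 15 is a counterexample.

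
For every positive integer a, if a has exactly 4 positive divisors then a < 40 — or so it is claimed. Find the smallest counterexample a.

A counterexample is any positive integer a such that a has exactly 4 positive divisors but the claim fails; we check each in order.
For a = 6, 8, 10, 14, …, 35, 38, 39 the conclusion holds.
a = 46: τ(46) = 4; 46 ≥ 40.
Hence a = 46 is a counterexample.

a = 46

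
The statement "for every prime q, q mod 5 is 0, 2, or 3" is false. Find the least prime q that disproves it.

A counterexample is any prime q such that the claim fails; we check each in order.
The first 4 eligible values, up to q = 7, all satisfy the conclusion.
q = 11: 11 mod 5 = 1 — not in {0, 2, 3}.

q = 11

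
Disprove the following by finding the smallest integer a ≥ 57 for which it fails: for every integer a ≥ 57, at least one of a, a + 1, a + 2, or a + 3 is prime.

We need the least integer a ≥ 57 for which a, a + 1, a + 2, a + 3 are all composite.
a = 57: 59 is prime.
a = 58: 59 is prime.
a = 59: 59 is prime.
a = 60: 61 is prime.
a = 61: 61 is prime.
a = 62: 62 = 2 × 31; 63 = 3 × 21; 64 = 2 × 32; 65 = 5 × 13 — all composite.
Hence a = 62 is a counterexample.

a = 62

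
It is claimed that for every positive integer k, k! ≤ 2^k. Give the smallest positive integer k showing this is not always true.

We need the least positive integer k for which k! > 2^k.
k = 1: k! = 1 and 2^k = 2, so 1 ≤ 2.
k = 2: k! = 2 and 2^k = 4, so 2 ≤ 4.
k = 3: k! = 6 and 2^k = 8, so 6 ≤ 8.
k = 4: k! = 24 and 2^k = 16, so 24 > 16.
Thus k = 4 disproves the claim, and no smaller k works.

k = 4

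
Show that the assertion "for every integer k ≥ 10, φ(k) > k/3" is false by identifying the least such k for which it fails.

k = 12

A counterexample is any integer k ≥ 10 such that the claim fails; we check each in order.
For k = 10, 11 the conclusion holds.
k = 12: φ(12) = 4 and 12/3 = 4, so φ(12) ≤ 12/3.
Hence k = 12 is a counterexample.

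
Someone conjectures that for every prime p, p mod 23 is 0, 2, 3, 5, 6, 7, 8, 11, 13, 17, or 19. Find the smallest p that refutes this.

For p = 2, 3, 5, 7, …, 23, 29, 31 the conclusion holds.
p = 37: 37 mod 23 = 14 — not in {0, 2, 3, 5, 6, 7, 8, 11, 13, 17, 19}.
So p = 37 is the smallest counterexample.

p = 37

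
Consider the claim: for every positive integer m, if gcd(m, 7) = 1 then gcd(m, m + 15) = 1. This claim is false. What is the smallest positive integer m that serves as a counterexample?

m = 3

A counterexample is any positive integer m such that gcd(m, 7) = 1 but gcd(m, m + 15) > 1; we check each in order.
For m = 1, 2 the conclusion holds.
m = 3: gcd(3, 18) = 3.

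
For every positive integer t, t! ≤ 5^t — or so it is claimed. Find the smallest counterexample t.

A counterexample is any positive integer t such that t! > 5^t; we check each in order.
For t = 1, 2, 3, 4, …, 9, 10, 11 the conclusion holds.
t = 12: t! = 479001600 and 5^t = 244140625, so 479001600 > 244140625.
Thus t = 12 disproves the claim, and no smaller t works.

t = 12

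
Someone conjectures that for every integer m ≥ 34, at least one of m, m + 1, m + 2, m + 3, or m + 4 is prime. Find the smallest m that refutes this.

m = 48

A counterexample is any integer m ≥ 34 such that m, m + 1, m + 2, m + 3, m + 4 are all composite; we check each in order.
For m = 34, 35, 36, 37, …, 45, 46, 47 the conclusion holds.
m = 48: 48 = 2 × 24; 49 = 7 × 7; 50 = 2 × 25; 51 = 3 × 17; 52 = 2 × 26 — all composite.
Hence m = 48 is a counterexample.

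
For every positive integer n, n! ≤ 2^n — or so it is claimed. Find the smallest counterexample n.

For n = 1, 2, 3 the conclusion holds.
n = 4: n! = 24 and 2^n = 16, so 24 > 16.
Thus n = 4 disproves the claim, and no smaller n works.

n = 4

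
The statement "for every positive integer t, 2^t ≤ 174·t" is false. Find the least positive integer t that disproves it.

Check each positive integer t in order until 2^t > 174·t.
The first 10 eligible values, up to t = 10, all satisfy the conclusion.
t = 11: 2^t = 2048 and 174·t = 1914, so 2048 > 1914.
Thus t = 11 disproves the claim, and no smaller t works.

t = 11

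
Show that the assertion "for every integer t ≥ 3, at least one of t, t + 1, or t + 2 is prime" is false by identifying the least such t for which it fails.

Check each integer t ≥ 3 in order until t, t + 1, t + 2 are all composite.
t = 3: 3 is prime.
t = 4: 5 is prime.
t = 5: 5 is prime.
t = 6: 7 is prime.
t = 7: 7 is prime.
t = 8: 8 = 2 × 4; 9 = 3 × 3; 10 = 2 × 5 — all composite.
Thus t = 8 disproves the claim, and no smaller t works.

t = 8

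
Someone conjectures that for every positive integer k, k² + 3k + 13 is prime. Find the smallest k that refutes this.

k = 9

A counterexample is any positive integer k such that k² + 3k + 13 is not prime; we check each in order.
For k = 1, 2, 3, 4, 5, 6, 7, 8 the conclusion holds.
k = 9: k² + 3k + 13 = 121 = 11 × 11, composite.
So k = 9 is the smallest counterexample.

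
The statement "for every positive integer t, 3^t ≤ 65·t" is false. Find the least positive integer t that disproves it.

t = 1: 3^t = 3 and 65·t = 65, so 3 ≤ 65.
t = 2: 3^t = 9 and 65·t = 130, so 9 ≤ 130.
t = 3: 3^t = 27 and 65·t = 195, so 27 ≤ 195.
t = 4: 3^t = 81 and 65·t = 260, so 81 ≤ 260.
t = 5: 3^t = 243 and 65·t = 325, so 243 ≤ 325.
t = 6: 3^t = 729 and 65·t = 390, so 729 > 390.

t = 6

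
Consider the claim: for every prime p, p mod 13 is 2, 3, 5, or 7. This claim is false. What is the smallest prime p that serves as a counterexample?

p = 11

A counterexample is any prime p such that the claim fails; we check each in order.
p = 2: 2 mod 13 = 2.
p = 3: 3 mod 13 = 3.
p = 5: 5 mod 13 = 5.
p = 7: 7 mod 13 = 7.
p = 11: 11 mod 13 = 11 — not in {2, 3, 5, 7}.
So p = 11 is the smallest counterexample.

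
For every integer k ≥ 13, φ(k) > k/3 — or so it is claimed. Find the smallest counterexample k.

Check each integer k ≥ 13 in order until the claim fails.
The first 5 eligible values, up to k = 17, all satisfy the conclusion.
k = 18: φ(18) = 6 and 18/3 = 6, so φ(18) ≤ 18/3.
Thus k = 18 disproves the claim, and no smaller k works.

k = 18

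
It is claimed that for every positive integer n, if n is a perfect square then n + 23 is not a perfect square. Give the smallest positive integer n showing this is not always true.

n = 121

We need the least positive integer n for which n is a perfect square but n + 23 is a perfect square.
For n = 1, 4, 9, 16, 25, 36, 49, 64, 81, 100 the conclusion holds.
n = 121: 121 = 11² and 121 + 23 = 144 = 12².
Hence n = 121 is a counterexample.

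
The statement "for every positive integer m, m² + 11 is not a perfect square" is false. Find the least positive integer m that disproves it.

We need the least positive integer m for which m² + 11 is a perfect square.
The first 4 eligible values, up to m = 4, all satisfy the conclusion.
m = 5: 5² + 11 = 36 = 6², a perfect square.
So m = 5 is the smallest counterexample.

m = 5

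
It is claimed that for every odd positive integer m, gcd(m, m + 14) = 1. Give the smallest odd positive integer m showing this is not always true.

m = 7

Check each odd positive integer m in order until gcd(m, m + 14) > 1.
m = 1: gcd(1, 15) = 1.
m = 3: gcd(3, 17) = 1.
m = 5: gcd(5, 19) = 1.
m = 7: gcd(7, 21) = 7.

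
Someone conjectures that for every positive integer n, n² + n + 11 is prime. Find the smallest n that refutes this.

We need the least positive integer n for which n² + n + 11 is not prime.
The first 9 eligible values, up to n = 9, all satisfy the conclusion.
n = 10: n² + n + 11 = 121 = 11 × 11, composite.
So n = 10 is the smallest counterexample.

n = 10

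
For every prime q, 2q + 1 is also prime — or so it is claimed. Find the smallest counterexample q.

q = 7

A counterexample is any prime q such that 2q + 1 is not prime; we check each in order.
For q = 2, 3, 5 the conclusion holds.
q = 7: 2q + 1 = 15 = 3 × 5, not prime.
Thus q = 7 disproves the claim, and no smaller q works.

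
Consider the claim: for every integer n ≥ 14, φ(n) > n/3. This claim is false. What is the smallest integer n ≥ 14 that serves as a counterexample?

We need the least integer n ≥ 14 for which the claim fails.
For n = 14, 15, 16, 17 the conclusion holds.
n = 18: φ(18) = 6 and 18/3 = 6, so φ(18) ≤ 18/3.

n = 18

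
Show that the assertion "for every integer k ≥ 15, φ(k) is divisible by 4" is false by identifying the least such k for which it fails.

k = 18

For k = 15, 16, 17 the conclusion holds.
k = 18: φ(18) = 6; 6 mod 4 = 2.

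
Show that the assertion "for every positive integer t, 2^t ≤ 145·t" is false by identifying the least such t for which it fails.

We need the least positive integer t for which 2^t > 145·t.
For t = 1, 2, 3, 4, 5, 6, 7, 8, 9, 10 the conclusion holds.
t = 11: 2^t = 2048 and 145·t = 1595, so 2048 > 1595.
Thus t = 11 disproves the claim, and no smaller t works.

t = 11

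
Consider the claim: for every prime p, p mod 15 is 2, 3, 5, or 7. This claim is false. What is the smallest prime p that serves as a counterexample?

For p = 2, 3, 5, 7 the conclusion holds.
p = 11: 11 mod 15 = 11 — not in {2, 3, 5, 7}.
So p = 11 is the smallest counterexample.

p = 11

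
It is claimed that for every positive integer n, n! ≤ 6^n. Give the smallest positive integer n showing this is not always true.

Check each positive integer n in order until n! > 6^n.
The first 13 eligible values, up to n = 13, all satisfy the conclusion.
n = 14: n! = 87178291200 and 6^n = 78364164096, so 87178291200 > 78364164096.

n = 14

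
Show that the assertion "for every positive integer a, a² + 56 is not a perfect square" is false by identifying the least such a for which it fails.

a = 5

A counterexample is any positive integer a such that a² + 56 is a perfect square; we check each in order.
For a = 1, 2, 3, 4 the conclusion holds.
a = 5: 5² + 56 = 81 = 9², a perfect square.
So a = 5 is the smallest counterexample.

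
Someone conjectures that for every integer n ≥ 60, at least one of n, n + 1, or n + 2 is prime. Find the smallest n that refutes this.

We need the least integer n ≥ 60 for which n, n + 1, n + 2 are all composite.
n = 60: 61 is prime.
n = 61: 61 is prime.
n = 62: 62 = 2 × 31; 63 = 3 × 21; 64 = 2 × 32 — all composite.

n = 62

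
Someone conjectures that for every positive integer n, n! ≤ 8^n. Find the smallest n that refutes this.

n = 20

We need the least positive integer n for which n! > 8^n.
The first 19 eligible values, up to n = 19, all satisfy the conclusion.
n = 20: n! = 2432902008176640000 and 8^n = 1152921504606846976, so 2432902008176640000 > 1152921504606846976.
So n = 20 is the smallest counterexample.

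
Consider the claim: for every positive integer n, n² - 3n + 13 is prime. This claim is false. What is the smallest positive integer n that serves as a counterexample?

Check each positive integer n in order until n² - 3n + 13 is not prime.
For n = 1, 2, 3, 4, …, 9, 10, 11 the conclusion holds.
n = 12: n² - 3n + 13 = 121 = 11 × 11, composite.
Hence n = 12 is a counterexample.

n = 12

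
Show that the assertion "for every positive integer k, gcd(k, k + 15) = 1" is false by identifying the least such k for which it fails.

For k = 1, 2 the conclusion holds.
k = 3: gcd(3, 18) = 3.
So k = 3 is the smallest counterexample.

k = 3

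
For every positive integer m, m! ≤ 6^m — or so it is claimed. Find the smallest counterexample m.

The first 13 eligible values, up to m = 13, all satisfy the conclusion.
m = 14: m! = 87178291200 and 6^m = 78364164096, so 87178291200 > 78364164096.

m = 14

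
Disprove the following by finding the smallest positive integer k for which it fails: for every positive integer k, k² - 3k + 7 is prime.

For k = 1, 2, 3, 4, 5 the conclusion holds.
k = 6: k² - 3k + 7 = 25 = 5 × 5, composite.
So k = 6 is the smallest counterexample.

k = 6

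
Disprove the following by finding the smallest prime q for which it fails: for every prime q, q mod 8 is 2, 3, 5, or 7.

q = 17

We need the least prime q for which the claim fails.
For q = 2, 3, 5, 7, 11, 13 the conclusion holds.
q = 17: 17 mod 8 = 1 — not in {2, 3, 5, 7}.
So q = 17 is the smallest counterexample.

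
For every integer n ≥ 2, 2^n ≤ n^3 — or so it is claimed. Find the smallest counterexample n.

We need the least integer n ≥ 2 for which 2^n > n^3.
For n = 2, 3, 4, 5, 6, 7, 8, 9 the conclusion holds.
n = 10: 2^n = 1024 and n^3 = 1000, so 1024 > 1000.
Hence n = 10 is a counterexample.

n = 10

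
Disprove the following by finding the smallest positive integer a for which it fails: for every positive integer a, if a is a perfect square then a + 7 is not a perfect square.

For a = 1, 4 the conclusion holds.
a = 9: 9 = 3² and 9 + 7 = 16 = 4².
So a = 9 is the smallest counterexample.

a = 9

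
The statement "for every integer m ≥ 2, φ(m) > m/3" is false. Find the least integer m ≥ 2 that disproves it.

For m = 2, 3, 4, 5 the conclusion holds.
m = 6: φ(6) = 2 and 6/3 = 2, so φ(6) ≤ 6/3.

m = 6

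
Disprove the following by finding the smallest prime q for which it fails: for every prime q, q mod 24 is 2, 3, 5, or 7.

Check each prime q in order until the claim fails.
The first 4 eligible values, up to q = 7, all satisfy the conclusion.
q = 11: 11 mod 24 = 11 — not in {2, 3, 5, 7}.

q = 11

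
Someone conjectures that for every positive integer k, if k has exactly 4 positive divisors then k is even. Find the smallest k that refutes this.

We need the least positive integer k for which k has exactly 4 positive divisors but k is odd.
The first 4 eligible values, up to k = 14, all satisfy the conclusion.
k = 15: divisors of 15: 1, 3, 5, 15; 15 is odd.
So k = 15 is the smallest counterexample.

k = 15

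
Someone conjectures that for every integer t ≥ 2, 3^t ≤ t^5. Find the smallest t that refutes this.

t = 11

Check each integer t ≥ 2 in order until 3^t > t^5.
The first 9 eligible values, up to t = 10, all satisfy the conclusion.
t = 11: 3^t = 177147 and t^5 = 161051, so 177147 > 161051.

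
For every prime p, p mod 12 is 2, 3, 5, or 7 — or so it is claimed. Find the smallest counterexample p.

The first 4 eligible values, up to p = 7, all satisfy the conclusion.
p = 11: 11 mod 12 = 11 — not in {2, 3, 5, 7}.

p = 11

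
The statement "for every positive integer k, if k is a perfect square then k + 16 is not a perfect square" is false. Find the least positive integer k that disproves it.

k = 9

Check each positive integer k in order until k is a perfect square but k + 16 is a perfect square.
For k = 1, 4 the conclusion holds.
k = 9: 9 = 3² and 9 + 16 = 25 = 5².
So k = 9 is the smallest counterexample.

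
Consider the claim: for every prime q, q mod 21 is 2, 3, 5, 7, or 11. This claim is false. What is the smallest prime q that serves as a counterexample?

q = 13

Check each prime q in order until the claim fails.
q = 2: 2 mod 21 = 2.
q = 3: 3 mod 21 = 3.
q = 5: 5 mod 21 = 5.
q = 7: 7 mod 21 = 7.
q = 11: 11 mod 21 = 11.
q = 13: 13 mod 21 = 13 — not in {2, 3, 5, 7, 11}.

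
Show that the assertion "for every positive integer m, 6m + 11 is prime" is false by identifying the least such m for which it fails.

We need the least positive integer m for which 6m + 11 is not prime.
For m = 1, 2, 3 the conclusion holds.
m = 4: 6m + 11 = 35 = 5 × 7, composite.

m = 4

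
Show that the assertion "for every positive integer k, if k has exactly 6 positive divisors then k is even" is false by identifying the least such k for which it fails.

k = 45

Check each positive integer k in order until k has exactly 6 positive divisors but k is odd.
The first 6 eligible values, up to k = 44, all satisfy the conclusion.
k = 45: divisors of 45: 1, 3, 5, 9, 15, 45; 45 is odd.
So k = 45 is the smallest counterexample.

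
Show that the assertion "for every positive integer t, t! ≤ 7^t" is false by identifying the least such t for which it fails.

t = 17

We need the least positive integer t for which t! > 7^t.
For t = 1, 2, 3, 4, …, 14, 15, 16 the conclusion holds.
t = 17: t! = 355687428096000 and 7^t = 232630513987207, so 355687428096000 > 232630513987207.
So t = 17 is the smallest counterexample.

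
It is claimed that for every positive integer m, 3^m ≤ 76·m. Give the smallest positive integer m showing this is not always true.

A counterexample is any positive integer m such that 3^m > 76·m; we check each in order.
m = 1: 3^m = 3 and 76·m = 76, so 3 ≤ 76.
m = 2: 3^m = 9 and 76·m = 152, so 9 ≤ 152.
m = 3: 3^m = 27 and 76·m = 228, so 27 ≤ 228.
m = 4: 3^m = 81 and 76·m = 304, so 81 ≤ 304.
m = 5: 3^m = 243 and 76·m = 380, so 243 ≤ 380.
m = 6: 3^m = 729 and 76·m = 456, so 729 > 456.

m = 6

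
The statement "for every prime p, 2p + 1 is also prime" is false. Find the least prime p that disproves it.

p = 7

p = 2: 2p + 1 = 5, prime.
p = 3: 2p + 1 = 7, prime.
p = 5: 2p + 1 = 11, prime.
p = 7: 2p + 1 = 15 = 3 × 5, not prime.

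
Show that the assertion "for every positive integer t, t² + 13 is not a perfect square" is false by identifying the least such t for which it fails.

A counterexample is any positive integer t such that t² + 13 is a perfect square; we check each in order.
For t = 1, 2, 3, 4, 5 the conclusion holds.
t = 6: 6² + 13 = 49 = 7², a perfect square.

t = 6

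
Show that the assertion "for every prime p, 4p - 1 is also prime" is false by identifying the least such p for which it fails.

p = 7

Check each prime p in order until 4p - 1 is not prime.
For p = 2, 3, 5 the conclusion holds.
p = 7: 4p - 1 = 27 = 3 × 9, not prime.
Thus p = 7 disproves the claim, and no smaller p works.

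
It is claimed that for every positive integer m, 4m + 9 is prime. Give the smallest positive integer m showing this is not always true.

m = 3

For m = 1, 2 the conclusion holds.
m = 3: 4m + 9 = 21 = 3 × 7, composite.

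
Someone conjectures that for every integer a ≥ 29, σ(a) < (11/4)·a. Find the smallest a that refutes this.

a = 60

A counterexample is any integer a ≥ 29 such that the claim fails; we check each in order.
For a = 29, 30, 31, 32, …, 57, 58, 59 the conclusion holds.
a = 60: σ(60) = 168; 168 ≥ 165.
Hence a = 60 is a counterexample.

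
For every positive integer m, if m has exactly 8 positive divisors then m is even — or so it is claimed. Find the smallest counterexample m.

m = 105

We need the least positive integer m for which m has exactly 8 positive divisors but m is odd.
For m = 24, 30, 40, 42, …, 88, 102, 104 the conclusion holds.
m = 105: divisors of 105: 1, 3, 5, 7, 15, 21, 35, 105; 105 is odd.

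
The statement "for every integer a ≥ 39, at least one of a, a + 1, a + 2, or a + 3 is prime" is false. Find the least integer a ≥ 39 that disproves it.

The first 9 eligible values, up to a = 47, all satisfy the conclusion.
a = 48: 48 = 2 × 24; 49 = 7 × 7; 50 = 2 × 25; 51 = 3 × 17 — all composite.
So a = 48 is the smallest counterexample.

a = 48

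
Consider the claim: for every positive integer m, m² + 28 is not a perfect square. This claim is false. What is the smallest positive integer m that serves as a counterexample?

m = 1: 1² + 28 = 29, not a perfect square.
m = 2: 2² + 28 = 32, not a perfect square.
m = 3: 3² + 28 = 37, not a perfect square.
m = 4: 4² + 28 = 44, not a perfect square.
m = 5: 5² + 28 = 53, not a perfect square.
m = 6: 6² + 28 = 64 = 8², a perfect square.
So m = 6 is the smallest counterexample.

m = 6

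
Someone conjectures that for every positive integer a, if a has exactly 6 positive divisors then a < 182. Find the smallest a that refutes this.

a = 188

Check each positive integer a in order until a has exactly 6 positive divisors but the claim fails.
The first 26 eligible values, up to a = 175, all satisfy the conclusion.
a = 188: τ(188) = 6; 188 ≥ 182.
Hence a = 188 is a counterexample.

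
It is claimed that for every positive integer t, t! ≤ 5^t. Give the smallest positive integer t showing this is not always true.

t = 12

We need the least positive integer t for which t! > 5^t.
For t = 1, 2, 3, 4, …, 9, 10, 11 the conclusion holds.
t = 12: t! = 479001600 and 5^t = 244140625, so 479001600 > 244140625.
Thus t = 12 disproves the claim, and no smaller t works.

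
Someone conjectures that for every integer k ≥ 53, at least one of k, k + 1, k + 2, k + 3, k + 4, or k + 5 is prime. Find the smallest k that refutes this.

k = 90

Check each integer k ≥ 53 in order until k, k + 1, k + 2, k + 3, k + 4, k + 5 are all composite.
For k = 53, 54, 55, 56, …, 87, 88, 89 the conclusion holds.
k = 90: 90 = 2 × 45; 91 = 7 × 13; 92 = 2 × 46; 93 = 3 × 31; 94 = 2 × 47; 95 = 5 × 19 — all composite.
Hence k = 90 is a counterexample.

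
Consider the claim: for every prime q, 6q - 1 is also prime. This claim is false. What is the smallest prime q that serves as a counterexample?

A counterexample is any prime q such that 6q - 1 is not prime; we check each in order.
The first 4 eligible values, up to q = 7, all satisfy the conclusion.
q = 11: 6q - 1 = 65 = 5 × 13, not prime.
So q = 11 is the smallest counterexample.

q = 11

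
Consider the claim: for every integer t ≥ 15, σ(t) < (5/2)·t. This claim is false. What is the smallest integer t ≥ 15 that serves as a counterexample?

We need the least integer t ≥ 15 for which the claim fails.
The first 9 eligible values, up to t = 23, all satisfy the conclusion.
t = 24: σ(24) = 60; 60 ≥ 60.
So t = 24 is the smallest counterexample.

t = 24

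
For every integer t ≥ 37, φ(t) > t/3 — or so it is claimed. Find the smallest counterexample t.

We need the least integer t ≥ 37 for which the claim fails.
The first 5 eligible values, up to t = 41, all satisfy the conclusion.
t = 42: φ(42) = 12 and 42/3 = 14, so φ(42) ≤ 42/3.
Thus t = 42 disproves the claim, and no smaller t works.

t = 42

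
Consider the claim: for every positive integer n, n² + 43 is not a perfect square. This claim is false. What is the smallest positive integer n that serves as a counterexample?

The first 20 eligible values, up to n = 20, all satisfy the conclusion.
n = 21: 21² + 43 = 484 = 22², a perfect square.

n = 21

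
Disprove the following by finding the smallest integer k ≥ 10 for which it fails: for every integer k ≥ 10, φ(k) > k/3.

A counterexample is any integer k ≥ 10 such that the claim fails; we check each in order.
k = 10: φ(10) = 4 and 10/3 = 10/3, so φ(10) > 10/3.
k = 11: φ(11) = 10 and 11/3 = 11/3, so φ(11) > 11/3.
k = 12: φ(12) = 4 and 12/3 = 4, so φ(12) ≤ 12/3.
Hence k = 12 is a counterexample.

k = 12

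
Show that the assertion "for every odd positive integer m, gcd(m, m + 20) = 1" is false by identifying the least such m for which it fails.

m = 5

A counterexample is any odd positive integer m such that gcd(m, m + 20) > 1; we check each in order.
For m = 1, 3 the conclusion holds.
m = 5: gcd(5, 25) = 5.
Thus m = 5 disproves the claim, and no smaller m works.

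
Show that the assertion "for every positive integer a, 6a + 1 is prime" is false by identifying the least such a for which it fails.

A counterexample is any positive integer a such that 6a + 1 is not prime; we check each in order.
For a = 1, 2, 3 the conclusion holds.
a = 4: 6a + 1 = 25 = 5 × 5, composite.

a = 4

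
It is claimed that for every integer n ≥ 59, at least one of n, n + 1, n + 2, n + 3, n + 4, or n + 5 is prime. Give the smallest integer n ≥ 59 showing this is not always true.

Check each integer n ≥ 59 in order until n, n + 1, n + 2, n + 3, n + 4, n + 5 are all composite.
For n = 59, 60, 61, 62, …, 87, 88, 89 the conclusion holds.
n = 90: 90 = 2 × 45; 91 = 7 × 13; 92 = 2 × 46; 93 = 3 × 31; 94 = 2 × 47; 95 = 5 × 19 — all composite.
Hence n = 90 is a counterexample.

n = 90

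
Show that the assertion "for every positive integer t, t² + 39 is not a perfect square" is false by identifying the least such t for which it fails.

t = 1: 1² + 39 = 40, not a perfect square.
t = 2: 2² + 39 = 43, not a perfect square.
t = 3: 3² + 39 = 48, not a perfect square.
t = 4: 4² + 39 = 55, not a perfect square.
t = 5: 5² + 39 = 64 = 8², a perfect square.

t = 5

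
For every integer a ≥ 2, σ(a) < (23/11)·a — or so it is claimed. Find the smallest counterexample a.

a = 12

Check each integer a ≥ 2 in order until the claim fails.
For a = 2, 3, 4, 5, 6, 7, 8, 9, 10, 11 the conclusion holds.
a = 12: σ(12) = 28; 28 ≥ 276/11.
So a = 12 is the smallest counterexample.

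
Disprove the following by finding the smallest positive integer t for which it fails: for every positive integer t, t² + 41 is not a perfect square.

We need the least positive integer t for which t² + 41 is a perfect square.
For t = 1, 2, 3, 4, …, 17, 18, 19 the conclusion holds.
t = 20: 20² + 41 = 441 = 21², a perfect square.

t = 20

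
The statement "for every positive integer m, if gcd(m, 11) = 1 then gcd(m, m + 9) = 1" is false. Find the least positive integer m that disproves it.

m = 1: gcd(1, 10) = 1.
m = 2: gcd(2, 11) = 1.
m = 3: gcd(3, 12) = 3.

m = 3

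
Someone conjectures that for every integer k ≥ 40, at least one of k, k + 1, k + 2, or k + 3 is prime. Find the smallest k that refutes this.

For k = 40, 41, 42, 43, 44, 45, 46, 47 the conclusion holds.
k = 48: 48 = 2 × 24; 49 = 7 × 7; 50 = 2 × 25; 51 = 3 × 17 — all composite.

k = 48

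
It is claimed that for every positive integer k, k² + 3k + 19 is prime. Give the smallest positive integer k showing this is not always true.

k = 15

Check each positive integer k in order until k² + 3k + 19 is not prime.
The first 14 eligible values, up to k = 14, all satisfy the conclusion.
k = 15: k² + 3k + 19 = 289 = 17 × 17, composite.
So k = 15 is the smallest counterexample.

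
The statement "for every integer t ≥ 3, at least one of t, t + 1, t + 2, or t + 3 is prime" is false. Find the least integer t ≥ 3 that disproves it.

We need the least integer t ≥ 3 for which t, t + 1, t + 2, t + 3 are all composite.
For t = 3, 4, 5, 6, …, 21, 22, 23 the conclusion holds.
t = 24: 24 = 2 × 12; 25 = 5 × 5; 26 = 2 × 13; 27 = 3 × 9 — all composite.
So t = 24 is the smallest counterexample.

t = 24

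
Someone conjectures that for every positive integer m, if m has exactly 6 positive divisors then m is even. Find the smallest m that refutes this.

The first 6 eligible values, up to m = 44, all satisfy the conclusion.
m = 45: divisors of 45: 1, 3, 5, 9, 15, 45; 45 is odd.
So m = 45 is the smallest counterexample.

m = 45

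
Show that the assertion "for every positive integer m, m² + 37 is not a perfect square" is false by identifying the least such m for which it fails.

m = 18

The first 17 eligible values, up to m = 17, all satisfy the conclusion.
m = 18: 18² + 37 = 361 = 19², a perfect square.
Hence m = 18 is a counterexample.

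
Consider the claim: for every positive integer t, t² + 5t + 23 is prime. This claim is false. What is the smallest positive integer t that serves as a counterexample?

t = 14

A counterexample is any positive integer t such that t² + 5t + 23 is not prime; we check each in order.
The first 13 eligible values, up to t = 13, all satisfy the conclusion.
t = 14: t² + 5t + 23 = 289 = 17 × 17, composite.
So t = 14 is the smallest counterexample.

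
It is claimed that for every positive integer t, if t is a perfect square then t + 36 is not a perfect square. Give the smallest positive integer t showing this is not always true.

t = 64

The first 7 eligible values, up to t = 49, all satisfy the conclusion.
t = 64: 64 = 8² and 64 + 36 = 100 = 10².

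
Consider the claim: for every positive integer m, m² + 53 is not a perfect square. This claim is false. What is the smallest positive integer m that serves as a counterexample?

For m = 1, 2, 3, 4, …, 23, 24, 25 the conclusion holds.
m = 26: 26² + 53 = 729 = 27², a perfect square.
So m = 26 is the smallest counterexample.

m = 26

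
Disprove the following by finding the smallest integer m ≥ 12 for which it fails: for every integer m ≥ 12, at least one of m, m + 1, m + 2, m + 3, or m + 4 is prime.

m = 24

Check each integer m ≥ 12 in order until m, m + 1, m + 2, m + 3, m + 4 are all composite.
For m = 12, 13, 14, 15, …, 21, 22, 23 the conclusion holds.
m = 24: 24 = 2 × 12; 25 = 5 × 5; 26 = 2 × 13; 27 = 3 × 9; 28 = 2 × 14 — all composite.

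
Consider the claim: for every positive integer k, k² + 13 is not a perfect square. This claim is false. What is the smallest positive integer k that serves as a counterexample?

Check each positive integer k in order until k² + 13 is a perfect square.
For k = 1, 2, 3, 4, 5 the conclusion holds.
k = 6: 6² + 13 = 49 = 7², a perfect square.

k = 6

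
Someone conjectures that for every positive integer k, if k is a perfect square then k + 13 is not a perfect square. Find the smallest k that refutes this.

k = 36

Check each positive integer k in order until k is a perfect square but k + 13 is a perfect square.
For k = 1, 4, 9, 16, 25 the conclusion holds.
k = 36: 36 = 6² and 36 + 13 = 49 = 7².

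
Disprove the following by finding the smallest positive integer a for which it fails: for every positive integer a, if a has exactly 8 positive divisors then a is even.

a = 105

A counterexample is any positive integer a such that a has exactly 8 positive divisors but a is odd; we check each in order.
For a = 24, 30, 40, 42, …, 88, 102, 104 the conclusion holds.
a = 105: divisors of 105: 1, 3, 5, 7, 15, 21, 35, 105; 105 is odd.
Thus a = 105 disproves the claim, and no smaller a works.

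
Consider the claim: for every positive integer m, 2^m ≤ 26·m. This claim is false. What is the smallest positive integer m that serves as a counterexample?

m = 8

A counterexample is any positive integer m such that 2^m > 26·m; we check each in order.
For m = 1, 2, 3, 4, 5, 6, 7 the conclusion holds.
m = 8: 2^m = 256 and 26·m = 208, so 256 > 208.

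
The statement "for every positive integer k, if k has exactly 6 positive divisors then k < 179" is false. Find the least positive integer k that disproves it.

We need the least positive integer k for which k has exactly 6 positive divisors but the claim fails.
For k = 12, 18, 20, 28, …, 171, 172, 175 the conclusion holds.
k = 188: τ(188) = 6; 188 ≥ 179.
Hence k = 188 is a counterexample.

k = 188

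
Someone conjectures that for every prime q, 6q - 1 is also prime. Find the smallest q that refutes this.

Check each prime q in order until 6q - 1 is not prime.
The first 4 eligible values, up to q = 7, all satisfy the conclusion.
q = 11: 6q - 1 = 65 = 5 × 13, not prime.
Hence q = 11 is a counterexample.

q = 11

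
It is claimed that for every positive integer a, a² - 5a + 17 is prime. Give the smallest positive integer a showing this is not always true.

We need the least positive integer a for which a² - 5a + 17 is not prime.
For a = 1, 2, 3, 4, …, 10, 11, 12 the conclusion holds.
a = 13: a² - 5a + 17 = 121 = 11 × 11, composite.
Hence a = 13 is a counterexample.

a = 13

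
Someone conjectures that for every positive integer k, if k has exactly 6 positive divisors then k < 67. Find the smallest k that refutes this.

A counterexample is any positive integer k such that k has exactly 6 positive divisors but the claim fails; we check each in order.
For k = 12, 18, 20, 28, 32, 44, 45, 50, 52, 63 the conclusion holds.
k = 68: τ(68) = 6; 68 ≥ 67.
Thus k = 68 disproves the claim, and no smaller k works.

k = 68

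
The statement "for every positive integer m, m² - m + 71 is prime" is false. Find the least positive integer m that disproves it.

m = 3

A counterexample is any positive integer m such that m² - m + 71 is not prime; we check each in order.
For m = 1, 2 the conclusion holds.
m = 3: m² - m + 71 = 77 = 7 × 11, composite.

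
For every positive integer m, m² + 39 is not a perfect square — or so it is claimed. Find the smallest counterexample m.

Check each positive integer m in order until m² + 39 is a perfect square.
m = 1: 1² + 39 = 40, not a perfect square.
m = 2: 2² + 39 = 43, not a perfect square.
m = 3: 3² + 39 = 48, not a perfect square.
m = 4: 4² + 39 = 55, not a perfect square.
m = 5: 5² + 39 = 64 = 8², a perfect square.
Hence m = 5 is a counterexample.

m = 5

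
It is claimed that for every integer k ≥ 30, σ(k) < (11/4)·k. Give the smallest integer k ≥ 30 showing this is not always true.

k = 60

For k = 30, 31, 32, 33, …, 57, 58, 59 the conclusion holds.
k = 60: σ(60) = 168; 168 ≥ 165.
Hence k = 60 is a counterexample.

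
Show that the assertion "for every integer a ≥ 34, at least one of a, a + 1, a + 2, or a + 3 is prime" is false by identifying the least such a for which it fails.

A counterexample is any integer a ≥ 34 such that a, a + 1, a + 2, a + 3 are all composite; we check each in order.
For a = 34, 35, 36, 37, …, 45, 46, 47 the conclusion holds.
a = 48: 48 = 2 × 24; 49 = 7 × 7; 50 = 2 × 25; 51 = 3 × 17 — all composite.

a = 48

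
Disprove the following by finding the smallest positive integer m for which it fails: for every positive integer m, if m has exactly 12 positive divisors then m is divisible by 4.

Check each positive integer m in order until m has exactly 12 positive divisors but m is not divisible by 4.
m = 60: τ(60) = 12; 60 mod 4 = 0.
m = 72: τ(72) = 12; 72 mod 4 = 0.
m = 84: τ(84) = 12; 84 mod 4 = 0.
m = 90: τ(90) = 12; 90 mod 4 = 2.
Hence m = 90 is a counterexample.

m = 90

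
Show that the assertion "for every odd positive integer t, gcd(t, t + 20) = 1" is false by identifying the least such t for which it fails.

We need the least odd positive integer t for which gcd(t, t + 20) > 1.
For t = 1, 3 the conclusion holds.
t = 5: gcd(5, 25) = 5.
Thus t = 5 disproves the claim, and no smaller t works.

t = 5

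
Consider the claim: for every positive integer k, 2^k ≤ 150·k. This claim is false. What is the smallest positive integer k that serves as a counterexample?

A counterexample is any positive integer k such that 2^k > 150·k; we check each in order.
The first 10 eligible values, up to k = 10, all satisfy the conclusion.
k = 11: 2^k = 2048 and 150·k = 1650, so 2048 > 1650.

k = 11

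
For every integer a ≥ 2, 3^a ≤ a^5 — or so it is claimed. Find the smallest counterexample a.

a = 11

The first 9 eligible values, up to a = 10, all satisfy the conclusion.
a = 11: 3^a = 177147 and a^5 = 161051, so 177147 > 161051.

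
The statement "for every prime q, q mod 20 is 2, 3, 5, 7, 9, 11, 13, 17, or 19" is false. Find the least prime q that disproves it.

A counterexample is any prime q such that the claim fails; we check each in order.
The first 12 eligible values, up to q = 37, all satisfy the conclusion.
q = 41: 41 mod 20 = 1 — not in {2, 3, 5, 7, 9, 11, 13, 17, 19}.

q = 41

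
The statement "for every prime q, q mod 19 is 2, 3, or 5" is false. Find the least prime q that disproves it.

q = 7

Check each prime q in order until the claim fails.
q = 2: 2 mod 19 = 2.
q = 3: 3 mod 19 = 3.
q = 5: 5 mod 19 = 5.
q = 7: 7 mod 19 = 7 — not in {2, 3, 5}.
Hence q = 7 is a counterexample.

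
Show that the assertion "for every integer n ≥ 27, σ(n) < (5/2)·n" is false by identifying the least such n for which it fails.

n = 36

A counterexample is any integer n ≥ 27 such that the claim fails; we check each in order.
The first 9 eligible values, up to n = 35, all satisfy the conclusion.
n = 36: σ(36) = 91; 91 ≥ 90.
Hence n = 36 is a counterexample.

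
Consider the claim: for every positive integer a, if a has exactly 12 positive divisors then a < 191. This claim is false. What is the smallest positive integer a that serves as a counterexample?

a = 198

Check each positive integer a in order until a has exactly 12 positive divisors but the claim fails.
For a = 60, 72, 84, 90, …, 150, 156, 160 the conclusion holds.
a = 198: τ(198) = 12; 198 ≥ 191.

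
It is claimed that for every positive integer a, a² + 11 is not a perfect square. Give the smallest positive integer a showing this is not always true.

Check each positive integer a in order until a² + 11 is a perfect square.
The first 4 eligible values, up to a = 4, all satisfy the conclusion.
a = 5: 5² + 11 = 36 = 6², a perfect square.

a = 5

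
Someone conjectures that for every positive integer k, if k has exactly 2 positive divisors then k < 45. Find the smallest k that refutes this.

k = 47

We need the least positive integer k for which k has exactly 2 positive divisors but the claim fails.
For k = 2, 3, 5, 7, …, 37, 41, 43 the conclusion holds.
k = 47: τ(47) = 2; 47 ≥ 45.
So k = 47 is the smallest counterexample.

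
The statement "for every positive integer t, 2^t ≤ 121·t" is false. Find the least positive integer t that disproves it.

Check each positive integer t in order until 2^t > 121·t.
For t = 1, 2, 3, 4, 5, 6, 7, 8, 9, 10 the conclusion holds.
t = 11: 2^t = 2048 and 121·t = 1331, so 2048 > 1331.
So t = 11 is the smallest counterexample.

t = 11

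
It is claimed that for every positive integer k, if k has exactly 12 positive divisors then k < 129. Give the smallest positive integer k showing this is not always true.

For k = 60, 72, 84, 90, 96, 108, 126 the conclusion holds.
k = 132: τ(132) = 12; 132 ≥ 129.

k = 132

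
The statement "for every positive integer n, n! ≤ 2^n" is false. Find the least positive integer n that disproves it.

We need the least positive integer n for which n! > 2^n.
For n = 1, 2, 3 the conclusion holds.
n = 4: n! = 24 and 2^n = 16, so 24 > 16.
So n = 4 is the smallest counterexample.

n = 4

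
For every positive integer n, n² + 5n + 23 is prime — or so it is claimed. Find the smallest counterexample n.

Check each positive integer n in order until n² + 5n + 23 is not prime.
For n = 1, 2, 3, 4, …, 11, 12, 13 the conclusion holds.
n = 14: n² + 5n + 23 = 289 = 17 × 17, composite.

n = 14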